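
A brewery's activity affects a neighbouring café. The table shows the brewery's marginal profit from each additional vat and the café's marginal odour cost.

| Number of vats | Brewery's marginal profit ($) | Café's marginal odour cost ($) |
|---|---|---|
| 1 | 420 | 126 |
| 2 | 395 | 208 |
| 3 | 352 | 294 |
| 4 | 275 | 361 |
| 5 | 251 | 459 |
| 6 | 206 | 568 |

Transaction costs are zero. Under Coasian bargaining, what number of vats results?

3

Bargaining reaches the level where marginal profit last exceeds marginal odour cost.
That holds through level 3 (352 ≥ 294) but not at 4 (275 < 361).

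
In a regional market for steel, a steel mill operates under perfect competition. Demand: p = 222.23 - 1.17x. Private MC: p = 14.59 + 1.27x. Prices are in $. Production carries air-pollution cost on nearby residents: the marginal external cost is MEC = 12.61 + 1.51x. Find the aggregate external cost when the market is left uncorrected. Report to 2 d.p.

$6540.60

Market equilibrium (private): 14.59 + 1.27x = 222.23 - 1.17x → x_m = 85.0984.
Total external cost = ∫₀^{x_m} (12.61 + 1.51x) dx = 12.61×85.0984 + ½×1.51×85.0984² = 6540.6028.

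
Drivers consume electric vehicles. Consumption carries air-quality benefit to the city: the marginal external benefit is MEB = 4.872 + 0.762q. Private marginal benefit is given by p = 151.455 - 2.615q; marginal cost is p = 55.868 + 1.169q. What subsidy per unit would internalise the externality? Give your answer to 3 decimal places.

Social marginal benefit = demand + MEB = 156.327 - 1.853q.
Set SMB = MC: 156.327 - 1.853q = 55.868 + 1.169q → q* = 33.2426.
The Pigouvian subsidy equals MEB at q*: 4.872 + 0.762×33.2426 = 30.2029.

subsidy = 30.203 per unit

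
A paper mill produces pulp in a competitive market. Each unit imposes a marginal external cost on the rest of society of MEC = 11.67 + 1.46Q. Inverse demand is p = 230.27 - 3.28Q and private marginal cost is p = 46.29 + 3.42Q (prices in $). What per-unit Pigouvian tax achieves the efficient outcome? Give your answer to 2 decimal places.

tax = $42.50 per unit

Social marginal cost = private MC + MEC = 57.96 + 4.88Q.
Set SMC = demand: 57.96 + 4.88Q = 230.27 - 3.28Q → Q* = 21.1164.
The Pigouvian tax equals MEC at Q*: 11.67 + 1.46×21.1164 = 42.4999.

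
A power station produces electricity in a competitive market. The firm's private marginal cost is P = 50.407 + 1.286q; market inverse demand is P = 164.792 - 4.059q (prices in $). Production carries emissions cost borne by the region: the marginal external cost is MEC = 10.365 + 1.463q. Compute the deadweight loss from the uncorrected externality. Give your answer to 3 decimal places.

Market equilibrium (private): 50.407 + 1.286q = 164.792 - 4.059q → q_m = 21.4004.
Social marginal cost = private MC + MEC = 60.772 + 2.749q.
Set SMC = demand: 60.772 + 2.749q = 164.792 - 4.059q → q* = 15.2791.
The loss is the area between SMC and demand from q* to q_m; with linear curves that's a triangle of height MEC(q_m).
DWL = ½ × 6.1213 × 41.6737 = 127.5486.

DWL = $127.549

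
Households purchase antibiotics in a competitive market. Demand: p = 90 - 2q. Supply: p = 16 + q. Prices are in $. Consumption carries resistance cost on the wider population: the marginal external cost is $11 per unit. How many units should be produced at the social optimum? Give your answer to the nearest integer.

q* = 21

Social marginal benefit = demand − MEC = 79 - 2q.
Set SMB = MC: 79 - 2q = 16 + q → q* = 21.0000.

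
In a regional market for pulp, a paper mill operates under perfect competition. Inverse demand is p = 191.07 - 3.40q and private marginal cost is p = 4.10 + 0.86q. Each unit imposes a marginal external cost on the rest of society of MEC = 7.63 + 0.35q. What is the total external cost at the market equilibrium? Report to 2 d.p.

671.98

Market equilibrium (private): 4.10 + 0.86q = 191.07 - 3.40q → q_m = 43.8897.
Total external cost = ∫₀^{q_m} (7.63 + 0.35q) dq = 7.63×43.8897 + ½×0.35×43.8897² = 671.9819.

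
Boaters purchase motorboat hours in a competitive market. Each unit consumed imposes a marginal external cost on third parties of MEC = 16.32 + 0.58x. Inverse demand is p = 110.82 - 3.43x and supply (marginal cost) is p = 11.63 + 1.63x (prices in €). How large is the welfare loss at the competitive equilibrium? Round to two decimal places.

DWL = €67.97

Market equilibrium (private): 11.63 + 1.63x = 110.82 - 3.43x → x_m = 19.6028.
Social marginal benefit = demand − MEC = 94.50 - 4.01x.
Set SMB = MC: 94.50 - 4.01x = 11.63 + 1.63x → x* = 14.6933.
Between x* and x_m the wedge MC − SMB runs linearly from 0 to MEC(x_m), so the loss is a triangle.
DWL = ½ × 4.9095 × 27.6896 = 67.9710.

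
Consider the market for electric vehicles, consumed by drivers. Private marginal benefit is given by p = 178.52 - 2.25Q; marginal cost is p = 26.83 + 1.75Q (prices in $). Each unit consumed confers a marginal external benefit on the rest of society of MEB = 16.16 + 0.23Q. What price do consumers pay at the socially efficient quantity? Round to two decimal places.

Social marginal benefit = demand + MEB = 194.68 - 2.02Q.
Set SMB = MC: 194.68 - 2.02Q = 26.83 + 1.75Q → Q* = 44.5225.
Consumer price on the demand curve at Q*: 178.52 − 2.25×44.5225 = 78.3444.

P = $78.34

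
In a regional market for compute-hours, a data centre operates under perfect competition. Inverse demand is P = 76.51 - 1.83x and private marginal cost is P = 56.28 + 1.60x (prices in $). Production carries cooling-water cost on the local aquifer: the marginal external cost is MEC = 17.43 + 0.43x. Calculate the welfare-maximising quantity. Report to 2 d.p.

Social marginal cost = private MC + MEC = 73.71 + 2.03x.
Set SMC = demand: 73.71 + 2.03x = 76.51 - 1.83x → x* = 0.7254.

x* = 0.73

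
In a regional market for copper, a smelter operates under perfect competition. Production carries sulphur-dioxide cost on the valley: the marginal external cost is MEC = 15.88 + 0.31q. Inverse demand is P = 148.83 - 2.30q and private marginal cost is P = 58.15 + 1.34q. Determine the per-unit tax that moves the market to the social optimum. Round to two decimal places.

Social marginal cost = private MC + MEC = 74.03 + 1.65q.
Set SMC = demand: 74.03 + 1.65q = 148.83 - 2.30q → q* = 18.9367.
The Pigouvian tax equals MEC at q*: 15.88 + 0.31×18.9367 = 21.7504.

tax = 21.75 per unit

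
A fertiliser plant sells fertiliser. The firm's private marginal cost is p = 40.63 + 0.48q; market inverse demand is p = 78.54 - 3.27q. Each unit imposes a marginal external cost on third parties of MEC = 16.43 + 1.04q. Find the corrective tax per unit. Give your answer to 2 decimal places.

Social marginal cost = private MC + MEC = 57.06 + 1.52q.
Set SMC = demand: 57.06 + 1.52q = 78.54 - 3.27q → q* = 4.4843.
The Pigouvian tax equals MEC at q*: 16.43 + 1.04×4.4843 = 21.0937.

tax = 21.09 per unit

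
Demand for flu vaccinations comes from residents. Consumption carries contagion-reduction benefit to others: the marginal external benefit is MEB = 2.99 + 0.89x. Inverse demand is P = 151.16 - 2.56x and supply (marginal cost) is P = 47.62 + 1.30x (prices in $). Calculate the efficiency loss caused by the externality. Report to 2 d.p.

DWL = $121.49

Market equilibrium (private): 47.62 + 1.30x = 151.16 - 2.56x → x_m = 26.8238.
Social marginal benefit = demand + MEB = 154.15 - 1.67x.
Set SMB = MC: 154.15 - 1.67x = 47.62 + 1.30x → x* = 35.8687.
The loss is the area between SMB and MC from x* to x_m; with linear curves that's a triangle of height MEB(x_m).
DWL = ½ × 9.0449 × 26.8632 = 121.4875.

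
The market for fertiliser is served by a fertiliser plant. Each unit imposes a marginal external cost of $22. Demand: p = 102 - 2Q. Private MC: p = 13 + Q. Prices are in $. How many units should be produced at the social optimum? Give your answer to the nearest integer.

Social marginal cost = private MC + MEC = 35 + Q.
Set SMC = demand: 35 + Q = 102 - 2Q → Q* = 22.3333.

Q* = 22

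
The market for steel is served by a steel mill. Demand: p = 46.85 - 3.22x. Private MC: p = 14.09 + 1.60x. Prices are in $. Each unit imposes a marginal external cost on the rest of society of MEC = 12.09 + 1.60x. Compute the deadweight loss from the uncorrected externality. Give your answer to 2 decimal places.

Market equilibrium (private): 14.09 + 1.60x = 46.85 - 3.22x → x_m = 6.7967.
Social marginal cost = private MC + MEC = 26.18 + 3.20x.
Set SMC = demand: 26.18 + 3.20x = 46.85 - 3.22x → x* = 3.2196.
Height of the DWL triangle at x_m is SMC(x_m) − demand(x_m) = MEC(x_m) = 22.9647.
DWL = ½ × 3.5771 × 22.9647 = 41.0735.

DWL = $41.07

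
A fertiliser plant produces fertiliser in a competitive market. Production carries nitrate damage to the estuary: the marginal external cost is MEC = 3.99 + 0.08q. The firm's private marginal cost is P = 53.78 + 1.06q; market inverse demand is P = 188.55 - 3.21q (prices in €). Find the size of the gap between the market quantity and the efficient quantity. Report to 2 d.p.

Market equilibrium (private): 53.78 + 1.06q = 188.55 - 3.21q → q_m = 31.5621.
Social marginal cost = private MC + MEC = 57.77 + 1.14q.
Set SMC = demand: 57.77 + 1.14q = 188.55 - 3.21q → q* = 30.0644.
Gap = |31.5621 − 30.0644| = 1.4977.

1.50 units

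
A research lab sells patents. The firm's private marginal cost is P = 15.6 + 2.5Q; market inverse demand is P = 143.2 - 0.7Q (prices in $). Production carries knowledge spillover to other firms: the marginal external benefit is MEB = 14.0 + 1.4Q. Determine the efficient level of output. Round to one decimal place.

Social marginal cost = private MC − MEB = 1.6 + 1.1Q.
Set SMC = demand: 1.6 + 1.1Q = 143.2 - 0.7Q → Q* = 78.6667.

Q* = 78.7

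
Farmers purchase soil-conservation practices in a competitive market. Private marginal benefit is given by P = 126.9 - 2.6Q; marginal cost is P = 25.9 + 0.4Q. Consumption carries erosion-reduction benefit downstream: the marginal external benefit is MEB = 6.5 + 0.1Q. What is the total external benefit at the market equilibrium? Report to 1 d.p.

275.5

Market equilibrium (private): 25.9 + 0.4Q = 126.9 - 2.6Q → Q_m = 33.6667.
Total external benefit = ∫₀^{Q_m} (6.5 + 0.1Q) dQ = 6.5×33.6667 + ½×0.1×33.6667² = 275.5059.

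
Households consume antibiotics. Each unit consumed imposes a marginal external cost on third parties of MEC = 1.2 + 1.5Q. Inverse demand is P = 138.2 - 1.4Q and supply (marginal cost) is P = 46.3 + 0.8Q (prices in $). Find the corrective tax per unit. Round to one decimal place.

tax = $38.0 per unit

Social marginal benefit = demand − MEC = 137.0 - 2.9Q.
Set SMB = MC: 137.0 - 2.9Q = 46.3 + 0.8Q → Q* = 24.5135.
The Pigouvian tax equals MEC at Q*: 1.2 + 1.5×24.5135 = 37.9703.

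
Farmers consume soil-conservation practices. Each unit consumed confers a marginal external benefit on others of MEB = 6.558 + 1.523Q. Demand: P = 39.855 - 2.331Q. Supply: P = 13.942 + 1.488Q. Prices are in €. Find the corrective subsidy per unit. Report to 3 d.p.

subsidy = €28.097 per unit

Social marginal benefit = demand + MEB = 46.413 - 0.808Q.
Set SMB = MC: 46.413 - 0.808Q = 13.942 + 1.488Q → Q* = 14.1424.
The Pigouvian subsidy equals MEB at Q*: 6.558 + 1.523×14.1424 = 28.0969.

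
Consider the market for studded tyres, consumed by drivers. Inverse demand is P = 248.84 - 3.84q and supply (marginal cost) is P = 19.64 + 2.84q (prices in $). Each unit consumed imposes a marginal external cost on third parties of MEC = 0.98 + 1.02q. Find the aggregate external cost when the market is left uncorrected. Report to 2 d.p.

Market equilibrium (private): 19.64 + 2.84q = 248.84 - 3.84q → q_m = 34.3114.
Total external cost = ∫₀^{q_m} (0.98 + 1.02q) dq = 0.98×34.3114 + ½×1.02×34.3114² = 634.0340.

$634.03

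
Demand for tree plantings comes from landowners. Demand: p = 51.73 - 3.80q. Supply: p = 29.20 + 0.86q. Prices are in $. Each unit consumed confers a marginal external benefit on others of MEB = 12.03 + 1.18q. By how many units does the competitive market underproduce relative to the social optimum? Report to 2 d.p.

5.10 units

Market equilibrium (private): 29.20 + 0.86q = 51.73 - 3.80q → q_m = 4.8348.
Social marginal benefit = demand + MEB = 63.76 - 2.62q.
Set SMB = MC: 63.76 - 2.62q = 29.20 + 0.86q → q* = 9.9310.
Gap = |4.8348 − 9.9310| = 5.0962.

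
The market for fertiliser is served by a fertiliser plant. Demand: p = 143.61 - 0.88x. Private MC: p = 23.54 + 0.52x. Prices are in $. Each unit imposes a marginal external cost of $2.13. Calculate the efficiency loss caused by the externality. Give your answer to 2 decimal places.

DWL = $1.62

Market equilibrium (private): 23.54 + 0.52x = 143.61 - 0.88x → x_m = 85.7643.
Social marginal cost = private MC + MEC = 25.67 + 0.52x.
Set SMC = demand: 25.67 + 0.52x = 143.61 - 0.88x → x* = 84.2429.
Height of the DWL triangle at x_m is SMC(x_m) − demand(x_m) = MEC(x_m) = 2.1300.
DWL = ½ × 1.5214 × 2.1300 = 1.6203.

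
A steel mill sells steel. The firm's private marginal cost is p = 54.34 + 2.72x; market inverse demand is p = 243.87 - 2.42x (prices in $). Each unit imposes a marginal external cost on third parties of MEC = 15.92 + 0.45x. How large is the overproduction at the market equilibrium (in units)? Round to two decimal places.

Market equilibrium (private): 54.34 + 2.72x = 243.87 - 2.42x → x_m = 36.8735.
Social marginal cost = private MC + MEC = 70.26 + 3.17x.
Set SMC = demand: 70.26 + 3.17x = 243.87 - 2.42x → x* = 31.0572.
Gap = |36.8735 − 31.0572| = 5.8163.

5.82 units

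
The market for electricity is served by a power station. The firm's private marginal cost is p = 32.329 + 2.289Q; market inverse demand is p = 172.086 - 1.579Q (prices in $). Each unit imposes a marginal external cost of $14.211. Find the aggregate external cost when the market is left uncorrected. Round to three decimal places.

$513.466

Market equilibrium (private): 32.329 + 2.289Q = 172.086 - 1.579Q → Q_m = 36.1316.
Total external cost = MEC × Q_m = 14.211 × 36.1316 = 513.4662.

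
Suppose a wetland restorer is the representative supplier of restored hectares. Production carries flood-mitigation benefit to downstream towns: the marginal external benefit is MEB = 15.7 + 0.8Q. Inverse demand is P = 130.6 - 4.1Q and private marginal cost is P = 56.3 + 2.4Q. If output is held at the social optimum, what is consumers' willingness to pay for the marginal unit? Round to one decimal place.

Social marginal cost = private MC − MEB = 40.6 + 1.6Q.
Set SMC = demand: 40.6 + 1.6Q = 130.6 - 4.1Q → Q* = 15.7895.
Consumer price on the demand curve at Q*: 130.6 − 4.1×15.7895 = 65.8631.

P = 65.9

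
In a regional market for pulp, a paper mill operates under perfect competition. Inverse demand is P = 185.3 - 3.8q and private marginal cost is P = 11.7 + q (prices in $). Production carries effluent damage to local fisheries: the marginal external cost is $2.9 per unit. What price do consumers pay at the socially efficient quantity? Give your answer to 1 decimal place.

P = $50.2

Social marginal cost = private MC + MEC = 14.6 + q.
Set SMC = demand: 14.6 + q = 185.3 - 3.8q → q* = 35.5625.
Consumer price on the demand curve at q*: 185.3 − 3.8×35.5625 = 50.1625.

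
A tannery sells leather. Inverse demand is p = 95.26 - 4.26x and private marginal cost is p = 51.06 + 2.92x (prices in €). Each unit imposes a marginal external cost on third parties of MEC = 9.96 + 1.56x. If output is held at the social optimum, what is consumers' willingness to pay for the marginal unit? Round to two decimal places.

Social marginal cost = private MC + MEC = 61.02 + 4.48x.
Set SMC = demand: 61.02 + 4.48x = 95.26 - 4.26x → x* = 3.9176.
Consumer price on the demand curve at x*: 95.26 − 4.26×3.9176 = 78.5710.

P = €78.57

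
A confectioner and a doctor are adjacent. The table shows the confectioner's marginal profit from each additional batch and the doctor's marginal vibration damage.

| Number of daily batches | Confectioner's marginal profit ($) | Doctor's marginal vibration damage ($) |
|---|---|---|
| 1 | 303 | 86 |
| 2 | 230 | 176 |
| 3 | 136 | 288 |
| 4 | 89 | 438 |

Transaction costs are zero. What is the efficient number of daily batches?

Bargaining reaches the level where marginal profit last exceeds marginal vibration damage.
That holds through level 2 (230 ≥ 176) but not at 3 (136 < 288).

2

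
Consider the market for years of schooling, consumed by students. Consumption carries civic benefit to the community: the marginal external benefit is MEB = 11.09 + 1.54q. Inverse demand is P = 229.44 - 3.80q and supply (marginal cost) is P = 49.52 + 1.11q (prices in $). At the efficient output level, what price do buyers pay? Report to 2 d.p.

P = $14.06

Social marginal benefit = demand + MEB = 240.53 - 2.26q.
Set SMB = MC: 240.53 - 2.26q = 49.52 + 1.11q → q* = 56.6795.
Consumer price on the demand curve at q*: 229.44 − 3.80×56.6795 = 14.0579.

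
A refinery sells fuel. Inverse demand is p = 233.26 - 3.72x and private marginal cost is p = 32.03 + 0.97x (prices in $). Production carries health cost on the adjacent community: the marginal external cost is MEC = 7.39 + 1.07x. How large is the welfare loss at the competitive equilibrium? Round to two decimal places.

Market equilibrium (private): 32.03 + 0.97x = 233.26 - 3.72x → x_m = 42.9062.
Social marginal cost = private MC + MEC = 39.42 + 2.04x.
Set SMC = demand: 39.42 + 2.04x = 233.26 - 3.72x → x* = 33.6528.
Height of the DWL triangle at x_m is SMC(x_m) − demand(x_m) = MEC(x_m) = 53.2996.
DWL = ½ × 9.2534 × 53.2996 = 246.6013.

DWL = $246.60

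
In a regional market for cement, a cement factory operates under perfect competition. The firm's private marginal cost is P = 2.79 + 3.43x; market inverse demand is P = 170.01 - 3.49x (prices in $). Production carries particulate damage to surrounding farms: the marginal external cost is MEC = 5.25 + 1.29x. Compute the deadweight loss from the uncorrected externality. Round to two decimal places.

DWL = $80.79

Market equilibrium (private): 2.79 + 3.43x = 170.01 - 3.49x → x_m = 24.1647.
Social marginal cost = private MC + MEC = 8.04 + 4.72x.
Set SMC = demand: 8.04 + 4.72x = 170.01 - 3.49x → x* = 19.7284.
Between x* and x_m the wedge SMC − demand runs linearly from 0 to MEC(x_m), so the loss is a triangle.
DWL = ½ × 4.4363 × 36.4225 = 80.7906.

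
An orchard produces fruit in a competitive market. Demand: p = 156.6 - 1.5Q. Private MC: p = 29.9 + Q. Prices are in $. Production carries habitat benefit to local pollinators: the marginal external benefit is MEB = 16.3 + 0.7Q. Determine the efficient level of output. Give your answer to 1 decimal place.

Social marginal cost = private MC − MEB = 13.6 + 0.3Q.
Set SMC = demand: 13.6 + 0.3Q = 156.6 - 1.5Q → Q* = 79.4444.

Q* = 79.4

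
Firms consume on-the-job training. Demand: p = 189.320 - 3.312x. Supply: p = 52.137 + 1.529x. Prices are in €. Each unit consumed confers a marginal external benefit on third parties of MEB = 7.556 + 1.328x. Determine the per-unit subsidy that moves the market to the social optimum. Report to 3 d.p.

subsidy = €62.271 per unit

Social marginal benefit = demand + MEB = 196.876 - 1.984x.
Set SMB = MC: 196.876 - 1.984x = 52.137 + 1.529x → x* = 41.2010.
The Pigouvian subsidy equals MEB at x*: 7.556 + 1.328×41.2010 = 62.2709.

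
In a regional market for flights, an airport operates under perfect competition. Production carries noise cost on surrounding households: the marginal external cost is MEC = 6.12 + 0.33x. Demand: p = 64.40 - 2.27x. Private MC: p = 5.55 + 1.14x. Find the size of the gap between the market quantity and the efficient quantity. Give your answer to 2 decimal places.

3.16 units

Market equilibrium (private): 5.55 + 1.14x = 64.40 - 2.27x → x_m = 17.2581.
Social marginal cost = private MC + MEC = 11.67 + 1.47x.
Set SMC = demand: 11.67 + 1.47x = 64.40 - 2.27x → x* = 14.0989.
Gap = |17.2581 − 14.0989| = 3.1592.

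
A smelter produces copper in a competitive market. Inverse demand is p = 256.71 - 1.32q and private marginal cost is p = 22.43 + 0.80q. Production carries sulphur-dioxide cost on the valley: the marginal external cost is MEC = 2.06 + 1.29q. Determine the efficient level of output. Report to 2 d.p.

Social marginal cost = private MC + MEC = 24.49 + 2.09q.
Set SMC = demand: 24.49 + 2.09q = 256.71 - 1.32q → q* = 68.0997.

q* = 68.10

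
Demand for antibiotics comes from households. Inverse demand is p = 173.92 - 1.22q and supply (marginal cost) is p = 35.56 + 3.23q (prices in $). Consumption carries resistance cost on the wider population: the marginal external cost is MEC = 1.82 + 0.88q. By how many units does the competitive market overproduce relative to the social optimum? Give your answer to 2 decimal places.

5.47 units

Market equilibrium (private): 35.56 + 3.23q = 173.92 - 1.22q → q_m = 31.0921.
Social marginal benefit = demand − MEC = 172.10 - 2.10q.
Set SMB = MC: 172.10 - 2.10q = 35.56 + 3.23q → q* = 25.6173.
Gap = |31.0921 − 25.6173| = 5.4748.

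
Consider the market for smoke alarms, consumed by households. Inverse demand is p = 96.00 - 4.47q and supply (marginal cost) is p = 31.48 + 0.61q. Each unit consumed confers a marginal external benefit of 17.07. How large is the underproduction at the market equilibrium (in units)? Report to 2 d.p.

Market equilibrium (private): 31.48 + 0.61q = 96.00 - 4.47q → q_m = 12.7008.
Social marginal benefit = demand + MEB = 113.07 - 4.47q.
Set SMB = MC: 113.07 - 4.47q = 31.48 + 0.61q → q* = 16.0610.
Gap = |12.7008 − 16.0610| = 3.3602.

3.36 units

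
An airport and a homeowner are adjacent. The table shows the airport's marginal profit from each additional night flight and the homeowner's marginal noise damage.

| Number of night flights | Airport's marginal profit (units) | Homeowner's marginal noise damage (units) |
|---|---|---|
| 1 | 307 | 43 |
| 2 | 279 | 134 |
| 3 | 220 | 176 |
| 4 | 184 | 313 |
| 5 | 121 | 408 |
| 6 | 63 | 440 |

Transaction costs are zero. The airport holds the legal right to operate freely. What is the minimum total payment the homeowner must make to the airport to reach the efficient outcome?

Left alone the airport would choose level 6 (marginal profit stays positive).
Efficient level: k* = 3 (marginal profit ≥ marginal noise damage through 3).
The homeowner must at least cover the airport's forgone profit from cutting 6→3: 184 + 121 + 63 = 368.

368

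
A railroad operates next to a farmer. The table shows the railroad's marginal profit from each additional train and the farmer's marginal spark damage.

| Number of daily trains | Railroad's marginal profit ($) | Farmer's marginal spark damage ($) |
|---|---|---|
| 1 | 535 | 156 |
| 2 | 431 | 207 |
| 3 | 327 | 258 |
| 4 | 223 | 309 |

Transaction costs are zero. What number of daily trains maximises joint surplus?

3

Bargaining reaches the level where marginal profit last exceeds marginal spark damage.
That holds through level 3 (327 ≥ 258) but not at 4 (223 < 309).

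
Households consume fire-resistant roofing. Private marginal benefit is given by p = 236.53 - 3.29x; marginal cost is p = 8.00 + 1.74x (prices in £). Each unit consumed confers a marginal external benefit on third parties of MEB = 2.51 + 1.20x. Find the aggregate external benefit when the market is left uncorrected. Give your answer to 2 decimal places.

£1352.55

Market equilibrium (private): 8.00 + 1.74x = 236.53 - 3.29x → x_m = 45.4334.
Total external benefit = ∫₀^{x_m} (2.51 + 1.20x) dx = 2.51×45.4334 + ½×1.20×45.4334² = 1352.5541.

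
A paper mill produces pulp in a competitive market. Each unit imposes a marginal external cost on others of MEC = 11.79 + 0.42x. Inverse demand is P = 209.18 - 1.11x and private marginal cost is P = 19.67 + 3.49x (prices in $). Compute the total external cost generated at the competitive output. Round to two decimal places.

$842.15

Market equilibrium (private): 19.67 + 3.49x = 209.18 - 1.11x → x_m = 41.1978.
Total external cost = ∫₀^{x_m} (11.79 + 0.42x) dx = 11.79×41.1978 + ½×0.42×41.1978² = 842.1464.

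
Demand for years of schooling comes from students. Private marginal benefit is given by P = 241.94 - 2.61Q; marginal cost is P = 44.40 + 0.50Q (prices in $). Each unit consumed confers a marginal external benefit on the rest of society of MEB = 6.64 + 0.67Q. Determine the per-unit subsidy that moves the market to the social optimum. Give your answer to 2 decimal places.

Social marginal benefit = demand + MEB = 248.58 - 1.94Q.
Set SMB = MC: 248.58 - 1.94Q = 44.40 + 0.50Q → Q* = 83.6803.
The Pigouvian subsidy equals MEB at Q*: 6.64 + 0.67×83.6803 = 62.7058.

subsidy = $62.71 per unit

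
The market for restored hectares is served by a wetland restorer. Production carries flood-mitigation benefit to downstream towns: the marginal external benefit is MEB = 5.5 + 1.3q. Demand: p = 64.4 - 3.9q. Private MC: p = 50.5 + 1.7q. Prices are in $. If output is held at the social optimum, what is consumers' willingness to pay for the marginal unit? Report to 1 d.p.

Social marginal cost = private MC − MEB = 45.0 + 0.4q.
Set SMC = demand: 45.0 + 0.4q = 64.4 - 3.9q → q* = 4.5116.
Consumer price on the demand curve at q*: 64.4 − 3.9×4.5116 = 46.8048.

P = $46.8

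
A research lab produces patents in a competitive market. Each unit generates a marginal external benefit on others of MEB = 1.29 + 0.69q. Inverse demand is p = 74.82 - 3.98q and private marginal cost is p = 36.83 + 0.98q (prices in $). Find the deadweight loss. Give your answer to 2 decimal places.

DWL = $5.06

Market equilibrium (private): 36.83 + 0.98q = 74.82 - 3.98q → q_m = 7.6593.
Social marginal cost = private MC − MEB = 35.54 + 0.29q.
Set SMC = demand: 35.54 + 0.29q = 74.82 - 3.98q → q* = 9.1991.
The welfare-loss triangle has base |q_m − q*| and height MEB(q_m) (the vertical gap between SMC and demand is zero at q* and MEB at q_m).
DWL = ½ × 1.5398 × 6.5749 = 5.0620.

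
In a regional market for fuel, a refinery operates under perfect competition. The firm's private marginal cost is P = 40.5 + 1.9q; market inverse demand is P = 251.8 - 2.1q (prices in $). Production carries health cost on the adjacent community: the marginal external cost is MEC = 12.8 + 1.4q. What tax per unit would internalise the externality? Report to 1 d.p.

tax = $64.3 per unit

Social marginal cost = private MC + MEC = 53.3 + 3.3q.
Set SMC = demand: 53.3 + 3.3q = 251.8 - 2.1q → q* = 36.7593.
The Pigouvian tax equals MEC at q*: 12.8 + 1.4×36.7593 = 64.2630.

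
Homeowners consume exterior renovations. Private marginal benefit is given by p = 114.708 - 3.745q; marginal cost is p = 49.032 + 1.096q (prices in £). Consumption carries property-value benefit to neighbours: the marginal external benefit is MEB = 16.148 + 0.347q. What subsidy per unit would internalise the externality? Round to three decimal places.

Social marginal benefit = demand + MEB = 130.856 - 3.398q.
Set SMB = MC: 130.856 - 3.398q = 49.032 + 1.096q → q* = 18.2074.
The Pigouvian subsidy equals MEB at q*: 16.148 + 0.347×18.2074 = 22.4660.

subsidy = £22.466 per unit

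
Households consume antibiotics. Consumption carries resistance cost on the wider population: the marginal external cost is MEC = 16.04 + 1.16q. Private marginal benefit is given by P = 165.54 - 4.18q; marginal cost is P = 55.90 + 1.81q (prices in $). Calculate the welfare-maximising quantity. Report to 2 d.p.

Social marginal benefit = demand − MEC = 149.50 - 5.34q.
Set SMB = MC: 149.50 - 5.34q = 55.90 + 1.81q → q* = 13.0909.

q* = 13.09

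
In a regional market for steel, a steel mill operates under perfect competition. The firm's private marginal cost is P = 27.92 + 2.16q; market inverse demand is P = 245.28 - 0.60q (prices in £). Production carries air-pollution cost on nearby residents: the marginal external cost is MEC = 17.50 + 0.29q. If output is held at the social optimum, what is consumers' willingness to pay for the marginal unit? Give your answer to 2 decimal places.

P = £205.96

Social marginal cost = private MC + MEC = 45.42 + 2.45q.
Set SMC = demand: 45.42 + 2.45q = 245.28 - 0.60q → q* = 65.5279.
Consumer price on the demand curve at q*: 245.28 − 0.60×65.5279 = 205.9633.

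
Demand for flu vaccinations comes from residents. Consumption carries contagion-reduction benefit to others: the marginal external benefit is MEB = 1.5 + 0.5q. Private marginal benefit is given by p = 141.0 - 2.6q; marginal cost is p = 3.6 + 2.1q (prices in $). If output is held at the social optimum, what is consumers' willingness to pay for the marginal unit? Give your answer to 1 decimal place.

P = $55.0

Social marginal benefit = demand + MEB = 142.5 - 2.1q.
Set SMB = MC: 142.5 - 2.1q = 3.6 + 2.1q → q* = 33.0714.
Consumer price on the demand curve at q*: 141.0 − 2.6×33.0714 = 55.0144.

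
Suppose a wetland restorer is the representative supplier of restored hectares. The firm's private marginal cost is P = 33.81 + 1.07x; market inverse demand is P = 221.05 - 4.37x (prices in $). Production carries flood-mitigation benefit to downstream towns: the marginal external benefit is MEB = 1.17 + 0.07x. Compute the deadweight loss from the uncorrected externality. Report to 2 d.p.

DWL = $1.19

Market equilibrium (private): 33.81 + 1.07x = 221.05 - 4.37x → x_m = 34.4191.
Social marginal cost = private MC − MEB = 32.64 + x.
Set SMC = demand: 32.64 + x = 221.05 - 4.37x → x* = 35.0857.
Height of the DWL triangle at x_m is demand(x_m) − SMC(x_m) = MEB(x_m) = 3.5793.
DWL = ½ × 0.6666 × 3.5793 = 1.1930.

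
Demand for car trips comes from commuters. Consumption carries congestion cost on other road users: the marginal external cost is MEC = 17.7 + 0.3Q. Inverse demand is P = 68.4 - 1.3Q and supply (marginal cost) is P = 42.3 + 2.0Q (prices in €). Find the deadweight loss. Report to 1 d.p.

DWL = €56.0

Market equilibrium (private): 42.3 + 2.0Q = 68.4 - 1.3Q → Q_m = 7.9091.
Social marginal benefit = demand − MEC = 50.7 - 1.6Q.
Set SMB = MC: 50.7 - 1.6Q = 42.3 + 2.0Q → Q* = 2.3333.
The loss is the area between SMB and MC from Q* to Q_m; with linear curves that's a triangle of height MEC(Q_m).
DWL = ½ × 5.5758 × 20.0727 = 55.9607.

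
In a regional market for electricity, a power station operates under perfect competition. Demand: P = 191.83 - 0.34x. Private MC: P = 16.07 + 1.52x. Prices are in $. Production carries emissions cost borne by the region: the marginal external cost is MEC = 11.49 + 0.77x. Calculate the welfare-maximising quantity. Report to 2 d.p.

x* = 62.46

Social marginal cost = private MC + MEC = 27.56 + 2.29x.
Set SMC = demand: 27.56 + 2.29x = 191.83 - 0.34x → x* = 62.4601.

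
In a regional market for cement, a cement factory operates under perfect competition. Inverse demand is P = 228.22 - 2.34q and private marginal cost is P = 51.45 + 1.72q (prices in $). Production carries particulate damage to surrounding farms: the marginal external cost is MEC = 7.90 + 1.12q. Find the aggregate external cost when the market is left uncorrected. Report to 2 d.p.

$1405.54

Market equilibrium (private): 51.45 + 1.72q = 228.22 - 2.34q → q_m = 43.5394.
Total external cost = ∫₀^{q_m} (7.90 + 1.12q) dq = 7.90×43.5394 + ½×1.12×43.5394² = 1405.5417.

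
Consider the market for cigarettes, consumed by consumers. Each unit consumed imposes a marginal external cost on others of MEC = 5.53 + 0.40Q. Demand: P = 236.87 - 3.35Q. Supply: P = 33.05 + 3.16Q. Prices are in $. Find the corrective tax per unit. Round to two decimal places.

Social marginal benefit = demand − MEC = 231.34 - 3.75Q.
Set SMB = MC: 231.34 - 3.75Q = 33.05 + 3.16Q → Q* = 28.6961.
The Pigouvian tax equals MEC at Q*: 5.53 + 0.40×28.6961 = 17.0084.

tax = $17.01 per unit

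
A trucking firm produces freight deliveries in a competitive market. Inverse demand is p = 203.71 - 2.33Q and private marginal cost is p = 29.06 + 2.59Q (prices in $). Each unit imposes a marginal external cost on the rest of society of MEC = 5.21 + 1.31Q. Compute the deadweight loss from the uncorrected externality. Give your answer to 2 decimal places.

Market equilibrium (private): 29.06 + 2.59Q = 203.71 - 2.33Q → Q_m = 35.4980.
Social marginal cost = private MC + MEC = 34.27 + 3.90Q.
Set SMC = demand: 34.27 + 3.90Q = 203.71 - 2.33Q → Q* = 27.1974.
Height of the DWL triangle at Q_m is SMC(Q_m) − demand(Q_m) = MEC(Q_m) = 51.7123.
DWL = ½ × 8.3006 × 51.7123 = 214.6216.

DWL = $214.62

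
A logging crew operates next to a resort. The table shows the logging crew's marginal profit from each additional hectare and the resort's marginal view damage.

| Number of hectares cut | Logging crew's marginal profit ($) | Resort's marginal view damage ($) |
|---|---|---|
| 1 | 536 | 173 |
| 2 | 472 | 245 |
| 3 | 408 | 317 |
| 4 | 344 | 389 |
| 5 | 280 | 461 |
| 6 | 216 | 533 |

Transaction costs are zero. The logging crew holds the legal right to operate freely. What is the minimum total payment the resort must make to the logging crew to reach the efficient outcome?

Left alone the logging crew would choose level 6 (marginal profit stays positive).
Efficient level: k* = 3 (marginal profit ≥ marginal view damage through 3).
The resort must at least cover the logging crew's forgone profit from cutting 6→3: 344 + 280 + 216 = 840.

$840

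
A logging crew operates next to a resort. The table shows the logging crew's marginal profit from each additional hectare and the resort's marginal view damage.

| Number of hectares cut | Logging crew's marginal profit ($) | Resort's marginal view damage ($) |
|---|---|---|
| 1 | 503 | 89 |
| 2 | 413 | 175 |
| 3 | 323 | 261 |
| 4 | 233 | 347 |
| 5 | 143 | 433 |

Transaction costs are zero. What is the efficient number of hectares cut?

Bargaining reaches the level where marginal profit last exceeds marginal view damage.
That holds through level 3 (323 ≥ 261) but not at 4 (233 < 347).

3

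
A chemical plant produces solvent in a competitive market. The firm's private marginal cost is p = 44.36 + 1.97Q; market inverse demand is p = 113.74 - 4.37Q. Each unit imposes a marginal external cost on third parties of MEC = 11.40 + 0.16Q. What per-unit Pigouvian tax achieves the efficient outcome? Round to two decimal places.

Social marginal cost = private MC + MEC = 55.76 + 2.13Q.
Set SMC = demand: 55.76 + 2.13Q = 113.74 - 4.37Q → Q* = 8.9200.
The Pigouvian tax equals MEC at Q*: 11.40 + 0.16×8.9200 = 12.8272.

tax = 12.83 per unit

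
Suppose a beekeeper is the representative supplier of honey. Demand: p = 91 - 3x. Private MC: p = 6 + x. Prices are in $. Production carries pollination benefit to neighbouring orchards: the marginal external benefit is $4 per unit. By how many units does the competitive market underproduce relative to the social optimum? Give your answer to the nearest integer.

Market equilibrium (private): 6 + x = 91 - 3x → x_m = 21.2500.
Social marginal cost = private MC − MEB = 2 + x.
Set SMC = demand: 2 + x = 91 - 3x → x* = 22.2500.
Gap = |21.2500 − 22.2500| = 1.0000.

1 units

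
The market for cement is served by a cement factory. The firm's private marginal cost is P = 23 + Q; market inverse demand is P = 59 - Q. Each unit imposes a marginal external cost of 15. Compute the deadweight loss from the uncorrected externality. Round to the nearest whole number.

Market equilibrium (private): 23 + Q = 59 - Q → Q_m = 18.0000.
Social marginal cost = private MC + MEC = 38 + Q.
Set SMC = demand: 38 + Q = 59 - Q → Q* = 10.5000.
Between Q* and Q_m the wedge SMC − demand runs linearly from 0 to MEC(Q_m), so the loss is a triangle.
DWL = ½ × 7.5000 × 15.0000 = 56.2500.

DWL = 56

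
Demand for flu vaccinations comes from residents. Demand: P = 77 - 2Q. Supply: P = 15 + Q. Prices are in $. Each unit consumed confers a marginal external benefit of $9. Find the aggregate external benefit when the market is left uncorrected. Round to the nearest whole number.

Market equilibrium (private): 15 + Q = 77 - 2Q → Q_m = 20.6667.
Total external benefit = MEB × Q_m = 9 × 20.6667 = 186.0003.

$186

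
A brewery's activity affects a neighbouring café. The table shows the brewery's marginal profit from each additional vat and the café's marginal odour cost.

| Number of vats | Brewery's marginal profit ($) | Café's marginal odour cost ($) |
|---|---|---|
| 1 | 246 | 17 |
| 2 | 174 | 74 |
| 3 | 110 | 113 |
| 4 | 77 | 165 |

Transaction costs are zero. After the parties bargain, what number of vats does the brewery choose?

Bargaining reaches the level where marginal profit last exceeds marginal odour cost.
That holds through level 2 (174 ≥ 74) but not at 3 (110 < 113).

2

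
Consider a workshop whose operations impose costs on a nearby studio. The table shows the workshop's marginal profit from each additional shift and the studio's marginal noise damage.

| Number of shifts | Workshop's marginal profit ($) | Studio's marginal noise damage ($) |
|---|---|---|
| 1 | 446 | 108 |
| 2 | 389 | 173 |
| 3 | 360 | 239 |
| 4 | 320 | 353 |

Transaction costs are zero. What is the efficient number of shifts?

Bargaining reaches the level where marginal profit last exceeds marginal noise damage.
That holds through level 3 (360 ≥ 239) but not at 4 (320 < 353).

3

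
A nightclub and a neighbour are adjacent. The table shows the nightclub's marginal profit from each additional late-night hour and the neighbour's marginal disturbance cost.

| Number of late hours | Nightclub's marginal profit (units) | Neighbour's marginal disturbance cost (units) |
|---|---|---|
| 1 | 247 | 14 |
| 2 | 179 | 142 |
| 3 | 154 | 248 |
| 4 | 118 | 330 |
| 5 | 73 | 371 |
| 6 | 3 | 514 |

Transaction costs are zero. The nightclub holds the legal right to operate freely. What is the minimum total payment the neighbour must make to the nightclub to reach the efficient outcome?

Left alone the nightclub would choose level 6 (marginal profit stays positive).
Efficient level: k* = 2 (marginal profit ≥ marginal disturbance cost through 2).
The neighbour must at least cover the nightclub's forgone profit from cutting 6→2: 154 + 118 + 73 + 3 = 348.

348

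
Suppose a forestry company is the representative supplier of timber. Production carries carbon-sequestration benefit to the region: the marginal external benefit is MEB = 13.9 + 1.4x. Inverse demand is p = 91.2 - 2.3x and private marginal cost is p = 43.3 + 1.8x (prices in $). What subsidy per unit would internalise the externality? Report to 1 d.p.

subsidy = $45.9 per unit

Social marginal cost = private MC − MEB = 29.4 + 0.4x.
Set SMC = demand: 29.4 + 0.4x = 91.2 - 2.3x → x* = 22.8889.
The Pigouvian subsidy equals MEB at x*: 13.9 + 1.4×22.8889 = 45.9445.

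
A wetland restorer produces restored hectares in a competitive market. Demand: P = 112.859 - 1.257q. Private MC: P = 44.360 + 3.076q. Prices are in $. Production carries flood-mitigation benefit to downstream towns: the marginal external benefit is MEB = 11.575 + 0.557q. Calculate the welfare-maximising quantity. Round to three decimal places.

q* = 21.206

Social marginal cost = private MC − MEB = 32.785 + 2.519q.
Set SMC = demand: 32.785 + 2.519q = 112.859 - 1.257q → q* = 21.2060.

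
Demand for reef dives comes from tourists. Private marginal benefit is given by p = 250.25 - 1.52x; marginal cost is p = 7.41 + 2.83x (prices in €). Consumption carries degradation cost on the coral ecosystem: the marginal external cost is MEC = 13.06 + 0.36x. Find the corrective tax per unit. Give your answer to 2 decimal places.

Social marginal benefit = demand − MEC = 237.19 - 1.88x.
Set SMB = MC: 237.19 - 1.88x = 7.41 + 2.83x → x* = 48.7856.
The Pigouvian tax equals MEC at x*: 13.06 + 0.36×48.7856 = 30.6228.

tax = €30.62 per unit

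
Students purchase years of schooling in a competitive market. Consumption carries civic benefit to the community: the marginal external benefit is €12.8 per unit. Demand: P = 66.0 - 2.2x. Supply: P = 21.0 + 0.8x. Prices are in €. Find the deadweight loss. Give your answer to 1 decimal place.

Market equilibrium (private): 21.0 + 0.8x = 66.0 - 2.2x → x_m = 15.0000.
Social marginal benefit = demand + MEB = 78.8 - 2.2x.
Set SMB = MC: 78.8 - 2.2x = 21.0 + 0.8x → x* = 19.2667.
The loss is the area between SMB and MC from x* to x_m; with linear curves that's a triangle of height MEB(x_m).
DWL = ½ × 4.2667 × 12.8000 = 27.3069.

DWL = €27.3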